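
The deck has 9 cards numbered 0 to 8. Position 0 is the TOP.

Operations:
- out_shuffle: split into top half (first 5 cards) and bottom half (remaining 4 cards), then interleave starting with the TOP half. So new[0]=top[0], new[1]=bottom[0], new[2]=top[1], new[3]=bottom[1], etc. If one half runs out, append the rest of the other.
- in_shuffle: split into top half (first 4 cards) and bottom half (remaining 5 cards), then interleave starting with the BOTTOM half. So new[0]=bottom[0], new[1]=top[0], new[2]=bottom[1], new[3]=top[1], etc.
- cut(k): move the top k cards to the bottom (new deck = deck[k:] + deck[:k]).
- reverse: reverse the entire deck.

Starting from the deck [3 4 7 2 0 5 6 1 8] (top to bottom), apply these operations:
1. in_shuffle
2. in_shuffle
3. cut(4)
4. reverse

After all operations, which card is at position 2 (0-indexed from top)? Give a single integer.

After op 1 (in_shuffle): [0 3 5 4 6 7 1 2 8]
After op 2 (in_shuffle): [6 0 7 3 1 5 2 4 8]
After op 3 (cut(4)): [1 5 2 4 8 6 0 7 3]
After op 4 (reverse): [3 7 0 6 8 4 2 5 1]
Position 2: card 0.

Answer: 0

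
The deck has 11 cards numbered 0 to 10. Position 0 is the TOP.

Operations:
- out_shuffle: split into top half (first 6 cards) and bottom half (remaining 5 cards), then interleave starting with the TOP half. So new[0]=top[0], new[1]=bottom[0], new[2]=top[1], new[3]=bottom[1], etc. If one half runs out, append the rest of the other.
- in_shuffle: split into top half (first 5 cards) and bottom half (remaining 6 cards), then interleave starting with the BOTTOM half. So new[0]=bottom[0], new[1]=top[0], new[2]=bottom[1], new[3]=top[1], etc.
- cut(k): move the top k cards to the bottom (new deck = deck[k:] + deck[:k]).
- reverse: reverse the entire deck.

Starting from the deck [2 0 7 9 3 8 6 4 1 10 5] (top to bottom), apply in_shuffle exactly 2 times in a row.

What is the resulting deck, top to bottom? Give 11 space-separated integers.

After op 1 (in_shuffle): [8 2 6 0 4 7 1 9 10 3 5]
After op 2 (in_shuffle): [7 8 1 2 9 6 10 0 3 4 5]

Answer: 7 8 1 2 9 6 10 0 3 4 5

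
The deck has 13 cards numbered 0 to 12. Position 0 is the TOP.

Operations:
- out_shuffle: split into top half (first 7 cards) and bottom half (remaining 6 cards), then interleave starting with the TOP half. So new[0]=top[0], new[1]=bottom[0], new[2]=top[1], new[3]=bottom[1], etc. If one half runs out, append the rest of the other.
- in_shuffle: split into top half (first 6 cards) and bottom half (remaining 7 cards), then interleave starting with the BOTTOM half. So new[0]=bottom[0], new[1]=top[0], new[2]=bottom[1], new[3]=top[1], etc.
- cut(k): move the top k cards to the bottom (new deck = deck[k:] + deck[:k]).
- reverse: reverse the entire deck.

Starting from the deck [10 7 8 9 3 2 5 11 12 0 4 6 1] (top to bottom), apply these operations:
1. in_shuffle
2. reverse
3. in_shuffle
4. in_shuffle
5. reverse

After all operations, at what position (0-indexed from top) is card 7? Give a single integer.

Answer: 12

Derivation:
After op 1 (in_shuffle): [5 10 11 7 12 8 0 9 4 3 6 2 1]
After op 2 (reverse): [1 2 6 3 4 9 0 8 12 7 11 10 5]
After op 3 (in_shuffle): [0 1 8 2 12 6 7 3 11 4 10 9 5]
After op 4 (in_shuffle): [7 0 3 1 11 8 4 2 10 12 9 6 5]
After op 5 (reverse): [5 6 9 12 10 2 4 8 11 1 3 0 7]
Card 7 is at position 12.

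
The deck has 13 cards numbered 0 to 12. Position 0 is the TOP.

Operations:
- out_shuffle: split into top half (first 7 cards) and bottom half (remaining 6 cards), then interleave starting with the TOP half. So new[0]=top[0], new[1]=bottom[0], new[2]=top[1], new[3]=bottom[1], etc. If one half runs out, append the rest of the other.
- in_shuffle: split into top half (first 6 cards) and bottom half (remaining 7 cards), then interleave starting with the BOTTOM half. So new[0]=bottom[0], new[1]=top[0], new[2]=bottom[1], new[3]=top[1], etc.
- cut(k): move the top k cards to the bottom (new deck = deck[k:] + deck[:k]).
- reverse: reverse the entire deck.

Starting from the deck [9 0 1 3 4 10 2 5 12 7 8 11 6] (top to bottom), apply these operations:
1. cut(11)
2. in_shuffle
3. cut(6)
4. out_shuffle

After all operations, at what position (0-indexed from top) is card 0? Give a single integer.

Answer: 2

Derivation:
After op 1 (cut(11)): [11 6 9 0 1 3 4 10 2 5 12 7 8]
After op 2 (in_shuffle): [4 11 10 6 2 9 5 0 12 1 7 3 8]
After op 3 (cut(6)): [5 0 12 1 7 3 8 4 11 10 6 2 9]
After op 4 (out_shuffle): [5 4 0 11 12 10 1 6 7 2 3 9 8]
Card 0 is at position 2.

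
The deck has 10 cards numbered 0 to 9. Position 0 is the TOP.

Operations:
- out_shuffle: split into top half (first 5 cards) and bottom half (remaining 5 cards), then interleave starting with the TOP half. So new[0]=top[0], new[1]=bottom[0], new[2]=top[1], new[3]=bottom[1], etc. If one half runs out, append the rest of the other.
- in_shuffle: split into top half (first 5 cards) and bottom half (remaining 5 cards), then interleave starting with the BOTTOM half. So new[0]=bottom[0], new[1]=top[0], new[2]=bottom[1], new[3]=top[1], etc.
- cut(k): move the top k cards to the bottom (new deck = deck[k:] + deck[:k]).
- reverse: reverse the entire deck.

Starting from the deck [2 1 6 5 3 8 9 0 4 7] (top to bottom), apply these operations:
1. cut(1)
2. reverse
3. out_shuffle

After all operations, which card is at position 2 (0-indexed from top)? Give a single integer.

Answer: 7

Derivation:
After op 1 (cut(1)): [1 6 5 3 8 9 0 4 7 2]
After op 2 (reverse): [2 7 4 0 9 8 3 5 6 1]
After op 3 (out_shuffle): [2 8 7 3 4 5 0 6 9 1]
Position 2: card 7.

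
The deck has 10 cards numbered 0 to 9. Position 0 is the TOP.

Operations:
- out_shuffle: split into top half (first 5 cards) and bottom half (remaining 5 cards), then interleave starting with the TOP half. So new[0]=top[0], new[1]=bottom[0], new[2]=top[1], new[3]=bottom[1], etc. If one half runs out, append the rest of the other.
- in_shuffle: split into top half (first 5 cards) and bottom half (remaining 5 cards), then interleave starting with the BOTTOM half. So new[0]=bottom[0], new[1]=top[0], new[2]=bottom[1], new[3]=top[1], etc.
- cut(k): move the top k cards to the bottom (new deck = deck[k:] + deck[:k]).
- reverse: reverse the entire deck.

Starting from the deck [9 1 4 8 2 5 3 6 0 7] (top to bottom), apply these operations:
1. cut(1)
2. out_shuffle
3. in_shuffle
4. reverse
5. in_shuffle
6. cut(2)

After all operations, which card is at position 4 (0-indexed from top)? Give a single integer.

After op 1 (cut(1)): [1 4 8 2 5 3 6 0 7 9]
After op 2 (out_shuffle): [1 3 4 6 8 0 2 7 5 9]
After op 3 (in_shuffle): [0 1 2 3 7 4 5 6 9 8]
After op 4 (reverse): [8 9 6 5 4 7 3 2 1 0]
After op 5 (in_shuffle): [7 8 3 9 2 6 1 5 0 4]
After op 6 (cut(2)): [3 9 2 6 1 5 0 4 7 8]
Position 4: card 1.

Answer: 1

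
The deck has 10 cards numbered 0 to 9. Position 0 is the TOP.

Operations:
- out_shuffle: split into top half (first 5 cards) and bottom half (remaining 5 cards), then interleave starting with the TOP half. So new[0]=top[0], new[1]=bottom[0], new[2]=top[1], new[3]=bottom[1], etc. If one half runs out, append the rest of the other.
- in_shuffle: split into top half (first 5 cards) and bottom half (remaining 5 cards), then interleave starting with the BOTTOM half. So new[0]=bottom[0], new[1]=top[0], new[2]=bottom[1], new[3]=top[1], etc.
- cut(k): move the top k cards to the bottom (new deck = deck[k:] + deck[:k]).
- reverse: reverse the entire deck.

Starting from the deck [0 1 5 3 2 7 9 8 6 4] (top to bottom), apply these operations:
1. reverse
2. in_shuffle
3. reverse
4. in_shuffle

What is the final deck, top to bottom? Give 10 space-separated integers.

After op 1 (reverse): [4 6 8 9 7 2 3 5 1 0]
After op 2 (in_shuffle): [2 4 3 6 5 8 1 9 0 7]
After op 3 (reverse): [7 0 9 1 8 5 6 3 4 2]
After op 4 (in_shuffle): [5 7 6 0 3 9 4 1 2 8]

Answer: 5 7 6 0 3 9 4 1 2 8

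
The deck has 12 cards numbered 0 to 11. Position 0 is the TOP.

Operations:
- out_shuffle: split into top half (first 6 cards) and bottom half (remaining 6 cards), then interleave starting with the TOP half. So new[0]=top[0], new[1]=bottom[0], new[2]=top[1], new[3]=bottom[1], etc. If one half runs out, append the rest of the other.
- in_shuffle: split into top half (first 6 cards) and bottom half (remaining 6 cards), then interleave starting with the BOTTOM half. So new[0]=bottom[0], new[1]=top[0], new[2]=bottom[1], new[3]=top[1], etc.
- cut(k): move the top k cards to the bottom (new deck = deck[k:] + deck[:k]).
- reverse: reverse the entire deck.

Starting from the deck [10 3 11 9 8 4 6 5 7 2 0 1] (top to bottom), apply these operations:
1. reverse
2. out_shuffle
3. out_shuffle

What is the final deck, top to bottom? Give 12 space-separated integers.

Answer: 1 7 4 11 0 5 8 3 2 6 9 10

Derivation:
After op 1 (reverse): [1 0 2 7 5 6 4 8 9 11 3 10]
After op 2 (out_shuffle): [1 4 0 8 2 9 7 11 5 3 6 10]
After op 3 (out_shuffle): [1 7 4 11 0 5 8 3 2 6 9 10]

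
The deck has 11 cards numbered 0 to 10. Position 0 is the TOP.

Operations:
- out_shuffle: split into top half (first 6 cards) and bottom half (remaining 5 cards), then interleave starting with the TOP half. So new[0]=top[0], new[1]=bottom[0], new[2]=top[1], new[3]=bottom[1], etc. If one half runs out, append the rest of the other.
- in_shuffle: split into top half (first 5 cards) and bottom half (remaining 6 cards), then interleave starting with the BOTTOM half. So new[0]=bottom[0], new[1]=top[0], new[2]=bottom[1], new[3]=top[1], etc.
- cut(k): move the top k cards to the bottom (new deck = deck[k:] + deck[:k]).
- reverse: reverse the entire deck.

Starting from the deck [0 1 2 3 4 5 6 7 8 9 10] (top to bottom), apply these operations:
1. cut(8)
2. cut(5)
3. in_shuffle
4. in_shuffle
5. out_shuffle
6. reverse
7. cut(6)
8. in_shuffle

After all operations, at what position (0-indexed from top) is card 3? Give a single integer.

After op 1 (cut(8)): [8 9 10 0 1 2 3 4 5 6 7]
After op 2 (cut(5)): [2 3 4 5 6 7 8 9 10 0 1]
After op 3 (in_shuffle): [7 2 8 3 9 4 10 5 0 6 1]
After op 4 (in_shuffle): [4 7 10 2 5 8 0 3 6 9 1]
After op 5 (out_shuffle): [4 0 7 3 10 6 2 9 5 1 8]
After op 6 (reverse): [8 1 5 9 2 6 10 3 7 0 4]
After op 7 (cut(6)): [10 3 7 0 4 8 1 5 9 2 6]
After op 8 (in_shuffle): [8 10 1 3 5 7 9 0 2 4 6]
Card 3 is at position 3.

Answer: 3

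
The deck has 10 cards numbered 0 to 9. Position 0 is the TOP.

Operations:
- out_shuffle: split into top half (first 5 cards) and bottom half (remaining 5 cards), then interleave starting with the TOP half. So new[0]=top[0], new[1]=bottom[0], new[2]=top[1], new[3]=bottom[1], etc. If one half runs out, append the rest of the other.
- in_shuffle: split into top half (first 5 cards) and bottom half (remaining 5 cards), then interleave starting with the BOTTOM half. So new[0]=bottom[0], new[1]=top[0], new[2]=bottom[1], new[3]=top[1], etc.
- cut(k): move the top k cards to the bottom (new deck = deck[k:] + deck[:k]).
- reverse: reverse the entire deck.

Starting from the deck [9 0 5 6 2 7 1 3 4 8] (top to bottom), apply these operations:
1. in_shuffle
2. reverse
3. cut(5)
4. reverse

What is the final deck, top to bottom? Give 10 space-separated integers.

Answer: 5 4 6 8 2 7 9 1 0 3

Derivation:
After op 1 (in_shuffle): [7 9 1 0 3 5 4 6 8 2]
After op 2 (reverse): [2 8 6 4 5 3 0 1 9 7]
After op 3 (cut(5)): [3 0 1 9 7 2 8 6 4 5]
After op 4 (reverse): [5 4 6 8 2 7 9 1 0 3]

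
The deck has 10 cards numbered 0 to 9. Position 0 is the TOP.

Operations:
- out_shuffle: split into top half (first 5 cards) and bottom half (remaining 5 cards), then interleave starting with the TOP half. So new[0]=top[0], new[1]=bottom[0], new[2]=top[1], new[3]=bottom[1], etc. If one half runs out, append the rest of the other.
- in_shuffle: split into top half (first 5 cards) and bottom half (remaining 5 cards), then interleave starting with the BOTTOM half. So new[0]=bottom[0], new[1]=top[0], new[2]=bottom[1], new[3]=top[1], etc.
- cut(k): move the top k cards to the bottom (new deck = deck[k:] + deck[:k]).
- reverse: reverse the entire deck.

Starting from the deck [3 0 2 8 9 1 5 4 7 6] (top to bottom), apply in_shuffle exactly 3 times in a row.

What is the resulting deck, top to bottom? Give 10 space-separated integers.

Answer: 5 2 6 1 0 7 9 3 4 8

Derivation:
After op 1 (in_shuffle): [1 3 5 0 4 2 7 8 6 9]
After op 2 (in_shuffle): [2 1 7 3 8 5 6 0 9 4]
After op 3 (in_shuffle): [5 2 6 1 0 7 9 3 4 8]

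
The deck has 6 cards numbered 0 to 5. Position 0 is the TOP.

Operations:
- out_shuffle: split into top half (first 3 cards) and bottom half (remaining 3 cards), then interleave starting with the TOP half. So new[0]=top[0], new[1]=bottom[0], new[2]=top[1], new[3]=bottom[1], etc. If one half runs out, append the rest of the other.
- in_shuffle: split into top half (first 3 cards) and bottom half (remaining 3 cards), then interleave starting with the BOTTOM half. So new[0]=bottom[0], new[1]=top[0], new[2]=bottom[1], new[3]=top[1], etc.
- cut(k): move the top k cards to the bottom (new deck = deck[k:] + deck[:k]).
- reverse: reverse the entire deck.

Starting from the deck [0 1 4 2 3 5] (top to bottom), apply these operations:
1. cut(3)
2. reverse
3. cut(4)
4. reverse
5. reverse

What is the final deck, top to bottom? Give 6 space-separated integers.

Answer: 3 2 4 1 0 5

Derivation:
After op 1 (cut(3)): [2 3 5 0 1 4]
After op 2 (reverse): [4 1 0 5 3 2]
After op 3 (cut(4)): [3 2 4 1 0 5]
After op 4 (reverse): [5 0 1 4 2 3]
After op 5 (reverse): [3 2 4 1 0 5]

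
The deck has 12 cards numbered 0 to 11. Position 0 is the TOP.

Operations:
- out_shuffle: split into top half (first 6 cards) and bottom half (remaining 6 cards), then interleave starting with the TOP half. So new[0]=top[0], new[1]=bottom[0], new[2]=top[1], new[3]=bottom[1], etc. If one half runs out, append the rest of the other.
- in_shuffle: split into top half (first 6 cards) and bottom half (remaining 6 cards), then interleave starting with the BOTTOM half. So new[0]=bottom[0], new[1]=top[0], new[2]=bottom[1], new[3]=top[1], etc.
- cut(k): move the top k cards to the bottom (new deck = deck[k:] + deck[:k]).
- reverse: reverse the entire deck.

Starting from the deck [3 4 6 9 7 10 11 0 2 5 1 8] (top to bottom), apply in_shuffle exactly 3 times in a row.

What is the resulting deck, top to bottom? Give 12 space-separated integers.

After op 1 (in_shuffle): [11 3 0 4 2 6 5 9 1 7 8 10]
After op 2 (in_shuffle): [5 11 9 3 1 0 7 4 8 2 10 6]
After op 3 (in_shuffle): [7 5 4 11 8 9 2 3 10 1 6 0]

Answer: 7 5 4 11 8 9 2 3 10 1 6 0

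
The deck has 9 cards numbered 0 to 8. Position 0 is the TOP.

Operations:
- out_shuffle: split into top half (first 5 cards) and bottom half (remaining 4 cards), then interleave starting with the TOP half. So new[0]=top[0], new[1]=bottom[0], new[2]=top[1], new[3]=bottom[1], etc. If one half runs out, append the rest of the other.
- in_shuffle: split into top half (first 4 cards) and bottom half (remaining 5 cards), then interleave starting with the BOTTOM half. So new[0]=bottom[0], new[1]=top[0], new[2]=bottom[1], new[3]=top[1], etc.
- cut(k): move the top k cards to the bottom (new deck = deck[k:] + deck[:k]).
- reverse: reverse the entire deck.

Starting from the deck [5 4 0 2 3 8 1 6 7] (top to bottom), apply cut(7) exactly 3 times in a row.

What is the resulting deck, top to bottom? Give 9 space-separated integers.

Answer: 2 3 8 1 6 7 5 4 0

Derivation:
After op 1 (cut(7)): [6 7 5 4 0 2 3 8 1]
After op 2 (cut(7)): [8 1 6 7 5 4 0 2 3]
After op 3 (cut(7)): [2 3 8 1 6 7 5 4 0]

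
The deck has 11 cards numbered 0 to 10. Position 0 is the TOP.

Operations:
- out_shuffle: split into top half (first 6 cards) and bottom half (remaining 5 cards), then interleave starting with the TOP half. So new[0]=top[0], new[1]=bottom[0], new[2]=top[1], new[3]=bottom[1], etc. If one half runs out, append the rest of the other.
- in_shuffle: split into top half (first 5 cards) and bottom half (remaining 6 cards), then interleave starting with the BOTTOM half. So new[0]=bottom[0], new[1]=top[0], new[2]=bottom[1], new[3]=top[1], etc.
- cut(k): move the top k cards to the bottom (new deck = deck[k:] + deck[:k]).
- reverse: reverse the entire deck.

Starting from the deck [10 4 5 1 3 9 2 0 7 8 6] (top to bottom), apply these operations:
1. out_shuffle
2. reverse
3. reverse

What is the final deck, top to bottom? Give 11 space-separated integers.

Answer: 10 2 4 0 5 7 1 8 3 6 9

Derivation:
After op 1 (out_shuffle): [10 2 4 0 5 7 1 8 3 6 9]
After op 2 (reverse): [9 6 3 8 1 7 5 0 4 2 10]
After op 3 (reverse): [10 2 4 0 5 7 1 8 3 6 9]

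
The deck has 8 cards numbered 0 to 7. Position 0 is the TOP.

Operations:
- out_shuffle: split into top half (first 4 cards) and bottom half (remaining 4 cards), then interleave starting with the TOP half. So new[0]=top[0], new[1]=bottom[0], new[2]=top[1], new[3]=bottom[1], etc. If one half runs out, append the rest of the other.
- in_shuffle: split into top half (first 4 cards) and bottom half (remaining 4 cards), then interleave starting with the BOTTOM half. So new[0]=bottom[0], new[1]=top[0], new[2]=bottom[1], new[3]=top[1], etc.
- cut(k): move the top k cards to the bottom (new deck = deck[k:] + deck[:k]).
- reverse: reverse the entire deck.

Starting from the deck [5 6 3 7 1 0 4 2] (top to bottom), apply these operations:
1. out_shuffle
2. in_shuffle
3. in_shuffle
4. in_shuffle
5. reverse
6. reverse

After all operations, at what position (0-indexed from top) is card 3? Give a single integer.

After op 1 (out_shuffle): [5 1 6 0 3 4 7 2]
After op 2 (in_shuffle): [3 5 4 1 7 6 2 0]
After op 3 (in_shuffle): [7 3 6 5 2 4 0 1]
After op 4 (in_shuffle): [2 7 4 3 0 6 1 5]
After op 5 (reverse): [5 1 6 0 3 4 7 2]
After op 6 (reverse): [2 7 4 3 0 6 1 5]
Card 3 is at position 3.

Answer: 3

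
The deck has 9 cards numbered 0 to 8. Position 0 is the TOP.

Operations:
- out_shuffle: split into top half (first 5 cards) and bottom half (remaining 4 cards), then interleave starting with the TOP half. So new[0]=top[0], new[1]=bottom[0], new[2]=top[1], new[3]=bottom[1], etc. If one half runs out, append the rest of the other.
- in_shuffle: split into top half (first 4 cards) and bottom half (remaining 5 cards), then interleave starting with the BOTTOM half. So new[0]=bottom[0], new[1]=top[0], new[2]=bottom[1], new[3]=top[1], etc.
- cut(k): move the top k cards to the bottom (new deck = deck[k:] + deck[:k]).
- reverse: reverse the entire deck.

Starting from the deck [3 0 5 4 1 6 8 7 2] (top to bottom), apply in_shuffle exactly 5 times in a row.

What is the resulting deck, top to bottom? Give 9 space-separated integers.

After op 1 (in_shuffle): [1 3 6 0 8 5 7 4 2]
After op 2 (in_shuffle): [8 1 5 3 7 6 4 0 2]
After op 3 (in_shuffle): [7 8 6 1 4 5 0 3 2]
After op 4 (in_shuffle): [4 7 5 8 0 6 3 1 2]
After op 5 (in_shuffle): [0 4 6 7 3 5 1 8 2]

Answer: 0 4 6 7 3 5 1 8 2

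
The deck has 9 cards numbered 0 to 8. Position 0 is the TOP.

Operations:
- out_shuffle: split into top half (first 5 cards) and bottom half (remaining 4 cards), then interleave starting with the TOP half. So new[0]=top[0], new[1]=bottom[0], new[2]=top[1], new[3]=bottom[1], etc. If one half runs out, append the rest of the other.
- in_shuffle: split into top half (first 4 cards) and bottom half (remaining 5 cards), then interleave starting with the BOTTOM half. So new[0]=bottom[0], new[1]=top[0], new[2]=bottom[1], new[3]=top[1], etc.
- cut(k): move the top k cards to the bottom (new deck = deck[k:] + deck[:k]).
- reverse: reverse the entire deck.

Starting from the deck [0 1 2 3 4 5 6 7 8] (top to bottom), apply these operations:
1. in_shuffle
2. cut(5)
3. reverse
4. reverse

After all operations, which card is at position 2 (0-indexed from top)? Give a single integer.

Answer: 3

Derivation:
After op 1 (in_shuffle): [4 0 5 1 6 2 7 3 8]
After op 2 (cut(5)): [2 7 3 8 4 0 5 1 6]
After op 3 (reverse): [6 1 5 0 4 8 3 7 2]
After op 4 (reverse): [2 7 3 8 4 0 5 1 6]
Position 2: card 3.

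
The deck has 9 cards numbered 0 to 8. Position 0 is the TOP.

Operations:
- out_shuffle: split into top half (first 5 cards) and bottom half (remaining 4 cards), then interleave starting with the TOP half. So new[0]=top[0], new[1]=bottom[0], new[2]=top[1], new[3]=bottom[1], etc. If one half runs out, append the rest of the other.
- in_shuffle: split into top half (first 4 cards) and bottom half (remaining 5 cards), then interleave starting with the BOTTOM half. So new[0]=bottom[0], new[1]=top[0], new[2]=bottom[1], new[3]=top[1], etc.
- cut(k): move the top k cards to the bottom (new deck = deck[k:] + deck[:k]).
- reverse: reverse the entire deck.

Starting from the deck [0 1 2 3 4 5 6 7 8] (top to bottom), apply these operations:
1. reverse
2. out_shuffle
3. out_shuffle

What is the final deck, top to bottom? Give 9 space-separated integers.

Answer: 8 1 3 5 7 0 2 4 6

Derivation:
After op 1 (reverse): [8 7 6 5 4 3 2 1 0]
After op 2 (out_shuffle): [8 3 7 2 6 1 5 0 4]
After op 3 (out_shuffle): [8 1 3 5 7 0 2 4 6]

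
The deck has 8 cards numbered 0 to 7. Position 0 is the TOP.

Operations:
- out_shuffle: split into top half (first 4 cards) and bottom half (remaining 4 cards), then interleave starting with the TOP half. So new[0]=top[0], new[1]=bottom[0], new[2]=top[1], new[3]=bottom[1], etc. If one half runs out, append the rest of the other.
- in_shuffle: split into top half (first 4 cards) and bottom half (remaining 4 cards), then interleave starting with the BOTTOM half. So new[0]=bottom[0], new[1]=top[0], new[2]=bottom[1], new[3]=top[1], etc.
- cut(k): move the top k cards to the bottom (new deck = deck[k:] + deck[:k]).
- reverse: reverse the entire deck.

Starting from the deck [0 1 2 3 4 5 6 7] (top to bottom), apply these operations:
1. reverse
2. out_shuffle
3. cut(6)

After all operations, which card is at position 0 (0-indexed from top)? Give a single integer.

After op 1 (reverse): [7 6 5 4 3 2 1 0]
After op 2 (out_shuffle): [7 3 6 2 5 1 4 0]
After op 3 (cut(6)): [4 0 7 3 6 2 5 1]
Position 0: card 4.

Answer: 4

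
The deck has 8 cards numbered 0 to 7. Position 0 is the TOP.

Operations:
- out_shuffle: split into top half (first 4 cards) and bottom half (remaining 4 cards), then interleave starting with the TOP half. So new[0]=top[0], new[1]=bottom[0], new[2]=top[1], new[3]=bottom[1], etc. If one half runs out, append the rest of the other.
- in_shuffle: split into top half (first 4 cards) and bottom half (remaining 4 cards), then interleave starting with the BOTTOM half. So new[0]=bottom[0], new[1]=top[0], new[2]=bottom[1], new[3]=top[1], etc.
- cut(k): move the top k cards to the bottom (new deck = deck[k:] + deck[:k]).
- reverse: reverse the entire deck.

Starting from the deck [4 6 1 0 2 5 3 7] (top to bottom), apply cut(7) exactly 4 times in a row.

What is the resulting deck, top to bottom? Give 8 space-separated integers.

After op 1 (cut(7)): [7 4 6 1 0 2 5 3]
After op 2 (cut(7)): [3 7 4 6 1 0 2 5]
After op 3 (cut(7)): [5 3 7 4 6 1 0 2]
After op 4 (cut(7)): [2 5 3 7 4 6 1 0]

Answer: 2 5 3 7 4 6 1 0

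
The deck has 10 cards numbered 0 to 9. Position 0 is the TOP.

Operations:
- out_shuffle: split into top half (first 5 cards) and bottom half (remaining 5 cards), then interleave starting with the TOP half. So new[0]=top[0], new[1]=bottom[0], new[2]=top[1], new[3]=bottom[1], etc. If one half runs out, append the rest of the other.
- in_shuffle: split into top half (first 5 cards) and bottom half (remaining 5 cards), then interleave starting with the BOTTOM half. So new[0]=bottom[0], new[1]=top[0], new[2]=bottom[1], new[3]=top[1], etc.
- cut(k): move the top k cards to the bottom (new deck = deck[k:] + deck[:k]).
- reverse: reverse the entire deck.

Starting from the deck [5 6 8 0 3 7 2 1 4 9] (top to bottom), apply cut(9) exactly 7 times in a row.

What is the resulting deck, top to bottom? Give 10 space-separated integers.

Answer: 0 3 7 2 1 4 9 5 6 8

Derivation:
After op 1 (cut(9)): [9 5 6 8 0 3 7 2 1 4]
After op 2 (cut(9)): [4 9 5 6 8 0 3 7 2 1]
After op 3 (cut(9)): [1 4 9 5 6 8 0 3 7 2]
After op 4 (cut(9)): [2 1 4 9 5 6 8 0 3 7]
After op 5 (cut(9)): [7 2 1 4 9 5 6 8 0 3]
After op 6 (cut(9)): [3 7 2 1 4 9 5 6 8 0]
After op 7 (cut(9)): [0 3 7 2 1 4 9 5 6 8]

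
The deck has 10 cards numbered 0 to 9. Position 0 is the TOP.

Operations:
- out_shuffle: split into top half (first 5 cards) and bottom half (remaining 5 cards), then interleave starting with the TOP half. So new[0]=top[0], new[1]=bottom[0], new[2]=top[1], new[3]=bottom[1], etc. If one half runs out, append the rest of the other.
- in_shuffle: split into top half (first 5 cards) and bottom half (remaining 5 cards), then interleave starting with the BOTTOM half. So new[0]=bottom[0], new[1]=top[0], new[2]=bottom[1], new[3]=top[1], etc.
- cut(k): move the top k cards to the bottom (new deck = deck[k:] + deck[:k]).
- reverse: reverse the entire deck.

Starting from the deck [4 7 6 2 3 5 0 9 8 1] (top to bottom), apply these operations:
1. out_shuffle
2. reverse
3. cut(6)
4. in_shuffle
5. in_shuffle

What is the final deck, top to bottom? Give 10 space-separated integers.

After op 1 (out_shuffle): [4 5 7 0 6 9 2 8 3 1]
After op 2 (reverse): [1 3 8 2 9 6 0 7 5 4]
After op 3 (cut(6)): [0 7 5 4 1 3 8 2 9 6]
After op 4 (in_shuffle): [3 0 8 7 2 5 9 4 6 1]
After op 5 (in_shuffle): [5 3 9 0 4 8 6 7 1 2]

Answer: 5 3 9 0 4 8 6 7 1 2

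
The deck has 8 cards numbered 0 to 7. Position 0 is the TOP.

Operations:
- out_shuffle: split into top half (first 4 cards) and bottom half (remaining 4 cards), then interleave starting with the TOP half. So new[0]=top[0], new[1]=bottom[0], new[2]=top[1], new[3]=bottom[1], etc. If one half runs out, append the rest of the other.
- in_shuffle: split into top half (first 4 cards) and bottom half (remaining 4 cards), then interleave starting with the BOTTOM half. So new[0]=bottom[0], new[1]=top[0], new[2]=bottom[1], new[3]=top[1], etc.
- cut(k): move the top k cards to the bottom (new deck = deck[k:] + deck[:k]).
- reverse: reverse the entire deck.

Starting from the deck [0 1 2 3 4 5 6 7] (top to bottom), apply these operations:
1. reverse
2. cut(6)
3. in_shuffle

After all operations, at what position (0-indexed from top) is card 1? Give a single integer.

After op 1 (reverse): [7 6 5 4 3 2 1 0]
After op 2 (cut(6)): [1 0 7 6 5 4 3 2]
After op 3 (in_shuffle): [5 1 4 0 3 7 2 6]
Card 1 is at position 1.

Answer: 1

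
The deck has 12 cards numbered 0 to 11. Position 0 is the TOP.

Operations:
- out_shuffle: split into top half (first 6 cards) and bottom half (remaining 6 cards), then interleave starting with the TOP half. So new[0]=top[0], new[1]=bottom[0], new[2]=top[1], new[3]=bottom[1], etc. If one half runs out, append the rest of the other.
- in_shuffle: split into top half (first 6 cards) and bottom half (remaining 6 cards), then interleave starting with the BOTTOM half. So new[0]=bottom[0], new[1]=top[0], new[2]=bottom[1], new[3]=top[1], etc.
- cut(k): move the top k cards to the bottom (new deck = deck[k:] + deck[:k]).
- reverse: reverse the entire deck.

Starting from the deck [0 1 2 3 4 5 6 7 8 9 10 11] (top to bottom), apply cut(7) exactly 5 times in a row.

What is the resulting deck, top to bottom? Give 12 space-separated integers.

Answer: 11 0 1 2 3 4 5 6 7 8 9 10

Derivation:
After op 1 (cut(7)): [7 8 9 10 11 0 1 2 3 4 5 6]
After op 2 (cut(7)): [2 3 4 5 6 7 8 9 10 11 0 1]
After op 3 (cut(7)): [9 10 11 0 1 2 3 4 5 6 7 8]
After op 4 (cut(7)): [4 5 6 7 8 9 10 11 0 1 2 3]
After op 5 (cut(7)): [11 0 1 2 3 4 5 6 7 8 9 10]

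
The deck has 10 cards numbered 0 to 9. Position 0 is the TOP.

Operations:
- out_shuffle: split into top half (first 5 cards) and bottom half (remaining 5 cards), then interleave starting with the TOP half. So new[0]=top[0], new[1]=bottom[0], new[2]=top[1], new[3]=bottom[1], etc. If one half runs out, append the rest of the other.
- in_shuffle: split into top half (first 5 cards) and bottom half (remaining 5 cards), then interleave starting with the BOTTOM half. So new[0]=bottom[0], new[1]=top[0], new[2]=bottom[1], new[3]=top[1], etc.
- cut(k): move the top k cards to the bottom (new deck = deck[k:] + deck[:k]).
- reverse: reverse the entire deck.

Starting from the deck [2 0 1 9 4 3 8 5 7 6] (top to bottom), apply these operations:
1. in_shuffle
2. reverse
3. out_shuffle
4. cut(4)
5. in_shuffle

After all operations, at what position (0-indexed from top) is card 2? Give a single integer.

After op 1 (in_shuffle): [3 2 8 0 5 1 7 9 6 4]
After op 2 (reverse): [4 6 9 7 1 5 0 8 2 3]
After op 3 (out_shuffle): [4 5 6 0 9 8 7 2 1 3]
After op 4 (cut(4)): [9 8 7 2 1 3 4 5 6 0]
After op 5 (in_shuffle): [3 9 4 8 5 7 6 2 0 1]
Card 2 is at position 7.

Answer: 7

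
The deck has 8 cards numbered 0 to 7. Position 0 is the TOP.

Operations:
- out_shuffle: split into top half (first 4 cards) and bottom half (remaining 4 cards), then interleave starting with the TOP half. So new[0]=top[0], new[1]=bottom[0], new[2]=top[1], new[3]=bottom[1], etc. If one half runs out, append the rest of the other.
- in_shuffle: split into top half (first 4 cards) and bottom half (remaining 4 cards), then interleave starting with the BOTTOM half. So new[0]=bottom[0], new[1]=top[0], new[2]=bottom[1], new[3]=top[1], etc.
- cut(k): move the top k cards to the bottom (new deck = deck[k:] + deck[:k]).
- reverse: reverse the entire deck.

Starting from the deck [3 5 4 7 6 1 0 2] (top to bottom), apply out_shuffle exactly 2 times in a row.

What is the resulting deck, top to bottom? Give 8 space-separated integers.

After op 1 (out_shuffle): [3 6 5 1 4 0 7 2]
After op 2 (out_shuffle): [3 4 6 0 5 7 1 2]

Answer: 3 4 6 0 5 7 1 2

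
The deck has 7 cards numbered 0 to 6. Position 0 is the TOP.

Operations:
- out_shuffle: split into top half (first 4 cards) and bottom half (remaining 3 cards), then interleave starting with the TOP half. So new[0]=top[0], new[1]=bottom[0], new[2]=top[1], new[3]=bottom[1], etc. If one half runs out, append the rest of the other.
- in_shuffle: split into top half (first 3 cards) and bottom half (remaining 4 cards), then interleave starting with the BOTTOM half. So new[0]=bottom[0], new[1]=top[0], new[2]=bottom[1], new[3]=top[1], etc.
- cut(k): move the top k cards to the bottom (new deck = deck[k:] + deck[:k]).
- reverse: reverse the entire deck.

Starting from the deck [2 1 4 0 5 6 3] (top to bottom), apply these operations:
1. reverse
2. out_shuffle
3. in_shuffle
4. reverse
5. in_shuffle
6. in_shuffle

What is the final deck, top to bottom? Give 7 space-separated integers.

Answer: 6 4 3 0 2 5 1

Derivation:
After op 1 (reverse): [3 6 5 0 4 1 2]
After op 2 (out_shuffle): [3 4 6 1 5 2 0]
After op 3 (in_shuffle): [1 3 5 4 2 6 0]
After op 4 (reverse): [0 6 2 4 5 3 1]
After op 5 (in_shuffle): [4 0 5 6 3 2 1]
After op 6 (in_shuffle): [6 4 3 0 2 5 1]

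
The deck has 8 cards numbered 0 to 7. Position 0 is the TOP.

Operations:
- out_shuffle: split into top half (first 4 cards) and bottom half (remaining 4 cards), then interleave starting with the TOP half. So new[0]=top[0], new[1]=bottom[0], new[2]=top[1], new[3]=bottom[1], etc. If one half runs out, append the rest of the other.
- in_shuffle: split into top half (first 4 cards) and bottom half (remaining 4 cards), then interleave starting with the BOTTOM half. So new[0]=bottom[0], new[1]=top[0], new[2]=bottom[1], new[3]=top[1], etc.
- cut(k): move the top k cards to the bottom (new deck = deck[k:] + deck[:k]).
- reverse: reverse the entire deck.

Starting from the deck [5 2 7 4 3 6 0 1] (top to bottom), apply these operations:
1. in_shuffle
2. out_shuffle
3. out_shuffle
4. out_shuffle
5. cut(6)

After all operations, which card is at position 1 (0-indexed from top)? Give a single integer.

After op 1 (in_shuffle): [3 5 6 2 0 7 1 4]
After op 2 (out_shuffle): [3 0 5 7 6 1 2 4]
After op 3 (out_shuffle): [3 6 0 1 5 2 7 4]
After op 4 (out_shuffle): [3 5 6 2 0 7 1 4]
After op 5 (cut(6)): [1 4 3 5 6 2 0 7]
Position 1: card 4.

Answer: 4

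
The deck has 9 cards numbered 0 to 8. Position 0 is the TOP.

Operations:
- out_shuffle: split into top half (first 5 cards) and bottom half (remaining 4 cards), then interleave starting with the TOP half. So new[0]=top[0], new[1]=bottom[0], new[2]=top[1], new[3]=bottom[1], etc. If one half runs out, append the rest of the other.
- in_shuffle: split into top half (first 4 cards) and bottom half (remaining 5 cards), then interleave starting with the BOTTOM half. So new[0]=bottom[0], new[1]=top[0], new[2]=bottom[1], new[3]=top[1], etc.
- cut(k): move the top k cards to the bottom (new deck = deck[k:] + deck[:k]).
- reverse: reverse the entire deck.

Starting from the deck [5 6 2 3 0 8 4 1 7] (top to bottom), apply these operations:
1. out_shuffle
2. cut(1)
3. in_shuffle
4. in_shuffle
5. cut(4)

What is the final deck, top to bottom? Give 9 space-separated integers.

Answer: 0 3 2 6 5 7 1 4 8

Derivation:
After op 1 (out_shuffle): [5 8 6 4 2 1 3 7 0]
After op 2 (cut(1)): [8 6 4 2 1 3 7 0 5]
After op 3 (in_shuffle): [1 8 3 6 7 4 0 2 5]
After op 4 (in_shuffle): [7 1 4 8 0 3 2 6 5]
After op 5 (cut(4)): [0 3 2 6 5 7 1 4 8]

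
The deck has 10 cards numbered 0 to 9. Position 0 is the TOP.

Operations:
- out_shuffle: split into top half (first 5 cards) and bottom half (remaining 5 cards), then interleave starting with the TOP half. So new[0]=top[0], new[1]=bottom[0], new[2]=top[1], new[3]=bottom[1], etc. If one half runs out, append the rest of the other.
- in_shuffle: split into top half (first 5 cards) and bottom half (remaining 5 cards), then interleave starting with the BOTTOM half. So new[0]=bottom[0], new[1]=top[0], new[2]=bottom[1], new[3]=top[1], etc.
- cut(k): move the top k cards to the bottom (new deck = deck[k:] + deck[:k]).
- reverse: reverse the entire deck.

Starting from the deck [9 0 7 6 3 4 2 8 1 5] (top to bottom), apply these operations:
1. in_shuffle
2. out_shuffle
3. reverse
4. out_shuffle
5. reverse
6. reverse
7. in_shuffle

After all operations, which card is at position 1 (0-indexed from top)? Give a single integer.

After op 1 (in_shuffle): [4 9 2 0 8 7 1 6 5 3]
After op 2 (out_shuffle): [4 7 9 1 2 6 0 5 8 3]
After op 3 (reverse): [3 8 5 0 6 2 1 9 7 4]
After op 4 (out_shuffle): [3 2 8 1 5 9 0 7 6 4]
After op 5 (reverse): [4 6 7 0 9 5 1 8 2 3]
After op 6 (reverse): [3 2 8 1 5 9 0 7 6 4]
After op 7 (in_shuffle): [9 3 0 2 7 8 6 1 4 5]
Position 1: card 3.

Answer: 3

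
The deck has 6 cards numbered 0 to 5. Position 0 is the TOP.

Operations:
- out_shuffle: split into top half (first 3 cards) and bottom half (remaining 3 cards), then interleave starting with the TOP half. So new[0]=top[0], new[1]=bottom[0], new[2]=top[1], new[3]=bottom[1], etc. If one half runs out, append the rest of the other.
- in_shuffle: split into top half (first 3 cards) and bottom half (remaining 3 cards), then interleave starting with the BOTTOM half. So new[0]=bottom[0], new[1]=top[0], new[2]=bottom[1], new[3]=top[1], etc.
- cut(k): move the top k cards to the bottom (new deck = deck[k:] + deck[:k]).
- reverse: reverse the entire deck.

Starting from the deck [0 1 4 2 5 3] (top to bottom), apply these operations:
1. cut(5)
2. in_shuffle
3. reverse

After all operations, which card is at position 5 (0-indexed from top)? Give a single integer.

After op 1 (cut(5)): [3 0 1 4 2 5]
After op 2 (in_shuffle): [4 3 2 0 5 1]
After op 3 (reverse): [1 5 0 2 3 4]
Position 5: card 4.

Answer: 4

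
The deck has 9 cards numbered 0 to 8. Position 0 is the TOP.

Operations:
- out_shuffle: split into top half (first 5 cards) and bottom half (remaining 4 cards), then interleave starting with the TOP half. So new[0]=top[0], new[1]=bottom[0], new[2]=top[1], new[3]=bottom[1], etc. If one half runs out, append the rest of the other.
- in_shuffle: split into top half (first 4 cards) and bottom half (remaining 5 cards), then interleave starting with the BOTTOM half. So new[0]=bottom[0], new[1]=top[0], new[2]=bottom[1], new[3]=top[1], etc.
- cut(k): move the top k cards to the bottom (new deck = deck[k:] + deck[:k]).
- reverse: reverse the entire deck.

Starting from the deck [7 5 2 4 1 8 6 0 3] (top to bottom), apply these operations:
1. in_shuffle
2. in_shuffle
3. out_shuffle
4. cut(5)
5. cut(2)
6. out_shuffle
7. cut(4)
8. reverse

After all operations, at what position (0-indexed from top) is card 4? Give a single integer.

After op 1 (in_shuffle): [1 7 8 5 6 2 0 4 3]
After op 2 (in_shuffle): [6 1 2 7 0 8 4 5 3]
After op 3 (out_shuffle): [6 8 1 4 2 5 7 3 0]
After op 4 (cut(5)): [5 7 3 0 6 8 1 4 2]
After op 5 (cut(2)): [3 0 6 8 1 4 2 5 7]
After op 6 (out_shuffle): [3 4 0 2 6 5 8 7 1]
After op 7 (cut(4)): [6 5 8 7 1 3 4 0 2]
After op 8 (reverse): [2 0 4 3 1 7 8 5 6]
Card 4 is at position 2.

Answer: 2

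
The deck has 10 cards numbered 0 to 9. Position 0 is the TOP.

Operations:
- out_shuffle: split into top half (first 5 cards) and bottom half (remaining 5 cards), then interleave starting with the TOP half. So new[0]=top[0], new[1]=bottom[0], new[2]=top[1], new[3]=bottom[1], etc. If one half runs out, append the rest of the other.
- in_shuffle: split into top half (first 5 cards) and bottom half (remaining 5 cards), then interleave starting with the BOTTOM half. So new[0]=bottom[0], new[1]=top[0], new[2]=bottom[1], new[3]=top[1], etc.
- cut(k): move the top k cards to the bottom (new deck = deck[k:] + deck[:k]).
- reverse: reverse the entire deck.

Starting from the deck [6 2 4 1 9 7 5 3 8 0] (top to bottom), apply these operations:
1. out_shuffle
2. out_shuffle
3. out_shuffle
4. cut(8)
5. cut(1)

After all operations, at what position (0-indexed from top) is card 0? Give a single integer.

Answer: 0

Derivation:
After op 1 (out_shuffle): [6 7 2 5 4 3 1 8 9 0]
After op 2 (out_shuffle): [6 3 7 1 2 8 5 9 4 0]
After op 3 (out_shuffle): [6 8 3 5 7 9 1 4 2 0]
After op 4 (cut(8)): [2 0 6 8 3 5 7 9 1 4]
After op 5 (cut(1)): [0 6 8 3 5 7 9 1 4 2]
Card 0 is at position 0.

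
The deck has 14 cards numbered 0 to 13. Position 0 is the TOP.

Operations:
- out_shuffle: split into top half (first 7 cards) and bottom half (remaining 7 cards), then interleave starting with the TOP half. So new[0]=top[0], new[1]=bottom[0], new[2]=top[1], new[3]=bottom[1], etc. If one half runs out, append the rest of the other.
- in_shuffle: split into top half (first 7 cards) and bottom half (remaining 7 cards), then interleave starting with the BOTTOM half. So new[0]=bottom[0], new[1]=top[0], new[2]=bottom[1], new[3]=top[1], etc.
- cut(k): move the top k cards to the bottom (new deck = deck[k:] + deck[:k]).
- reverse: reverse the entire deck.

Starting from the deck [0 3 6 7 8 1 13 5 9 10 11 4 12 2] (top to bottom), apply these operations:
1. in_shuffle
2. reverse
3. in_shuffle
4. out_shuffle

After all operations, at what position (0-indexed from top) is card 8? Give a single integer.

After op 1 (in_shuffle): [5 0 9 3 10 6 11 7 4 8 12 1 2 13]
After op 2 (reverse): [13 2 1 12 8 4 7 11 6 10 3 9 0 5]
After op 3 (in_shuffle): [11 13 6 2 10 1 3 12 9 8 0 4 5 7]
After op 4 (out_shuffle): [11 12 13 9 6 8 2 0 10 4 1 5 3 7]
Card 8 is at position 5.

Answer: 5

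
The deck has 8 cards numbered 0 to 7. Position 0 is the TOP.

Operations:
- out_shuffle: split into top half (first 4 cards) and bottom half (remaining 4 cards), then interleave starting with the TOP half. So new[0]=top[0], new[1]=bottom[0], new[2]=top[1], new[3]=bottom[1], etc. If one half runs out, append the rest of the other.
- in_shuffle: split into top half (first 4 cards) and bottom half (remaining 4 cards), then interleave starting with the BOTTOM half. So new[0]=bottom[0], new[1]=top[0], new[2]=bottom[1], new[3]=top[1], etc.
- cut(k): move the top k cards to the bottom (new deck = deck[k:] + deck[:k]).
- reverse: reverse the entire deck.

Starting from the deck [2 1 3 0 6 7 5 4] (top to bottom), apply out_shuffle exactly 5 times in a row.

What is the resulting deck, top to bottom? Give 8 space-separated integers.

Answer: 2 3 6 5 1 0 7 4

Derivation:
After op 1 (out_shuffle): [2 6 1 7 3 5 0 4]
After op 2 (out_shuffle): [2 3 6 5 1 0 7 4]
After op 3 (out_shuffle): [2 1 3 0 6 7 5 4]
After op 4 (out_shuffle): [2 6 1 7 3 5 0 4]
After op 5 (out_shuffle): [2 3 6 5 1 0 7 4]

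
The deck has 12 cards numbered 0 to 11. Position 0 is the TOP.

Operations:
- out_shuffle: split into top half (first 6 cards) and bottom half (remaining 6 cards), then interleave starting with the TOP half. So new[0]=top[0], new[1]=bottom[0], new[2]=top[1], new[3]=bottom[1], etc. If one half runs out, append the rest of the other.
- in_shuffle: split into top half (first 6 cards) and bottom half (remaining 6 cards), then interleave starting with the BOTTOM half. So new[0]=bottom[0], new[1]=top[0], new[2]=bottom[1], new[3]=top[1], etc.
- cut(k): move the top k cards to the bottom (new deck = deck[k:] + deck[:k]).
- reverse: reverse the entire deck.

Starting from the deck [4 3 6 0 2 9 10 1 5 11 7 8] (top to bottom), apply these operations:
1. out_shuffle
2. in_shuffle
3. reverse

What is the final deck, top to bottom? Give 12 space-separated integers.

After op 1 (out_shuffle): [4 10 3 1 6 5 0 11 2 7 9 8]
After op 2 (in_shuffle): [0 4 11 10 2 3 7 1 9 6 8 5]
After op 3 (reverse): [5 8 6 9 1 7 3 2 10 11 4 0]

Answer: 5 8 6 9 1 7 3 2 10 11 4 0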